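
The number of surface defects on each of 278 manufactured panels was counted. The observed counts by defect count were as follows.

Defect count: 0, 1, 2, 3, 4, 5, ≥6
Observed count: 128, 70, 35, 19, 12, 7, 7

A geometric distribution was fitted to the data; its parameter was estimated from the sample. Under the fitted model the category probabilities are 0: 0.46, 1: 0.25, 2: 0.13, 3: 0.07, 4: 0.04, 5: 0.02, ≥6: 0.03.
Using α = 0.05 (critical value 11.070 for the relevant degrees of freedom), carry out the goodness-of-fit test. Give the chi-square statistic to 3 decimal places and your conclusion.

0.708; do not reject

Expected counts E_i = n·p_i: 278×0.46 = 127.88, 278×0.25 = 69.5, 278×0.13 = 36.14, 278×0.07 = 19.46, 278×0.04 = 11.12, 278×0.02 = 5.56, 278×0.03 = 8.34.
cat         O        E   (O−E)²/E
0         128   127.88     0.0001
1          70     69.5     0.0036
2          35    36.14     0.0360
3          19    19.46     0.0109
4          12    11.12     0.0696
5           7     5.56     0.3729
≥6          7     8.34     0.2153
Sum = 0.708
df = 5. Since 0.708 < 11.070, we do not reject H₀.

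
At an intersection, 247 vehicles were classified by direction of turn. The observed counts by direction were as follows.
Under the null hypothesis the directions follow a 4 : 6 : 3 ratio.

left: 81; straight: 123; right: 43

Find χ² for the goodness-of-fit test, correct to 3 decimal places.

4.478

Ratio total = 13. Expected counts: 247×4/13 = 76, 247×6/13 = 114, 247×3/13 = 57.
χ² = (81−76)²/76 + (123−114)²/114 + (43−57)²/57
   = 0.3289 + 0.7105 + 3.4386
Sum = 4.478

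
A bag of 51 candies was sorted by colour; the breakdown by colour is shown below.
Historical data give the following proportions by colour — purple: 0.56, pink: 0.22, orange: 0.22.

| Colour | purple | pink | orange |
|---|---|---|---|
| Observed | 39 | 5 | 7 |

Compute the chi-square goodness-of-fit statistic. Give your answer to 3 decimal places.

8.852

Expected counts E_i = n·p_i: 51×0.56 = 28.56, 51×0.22 = 11.22, 51×0.22 = 11.22.
χ² = (39−28.56)²/28.56 + (5−11.22)²/11.22 + (7−11.22)²/11.22
   = 3.8163 + 3.4482 + 1.5872
Sum = 8.852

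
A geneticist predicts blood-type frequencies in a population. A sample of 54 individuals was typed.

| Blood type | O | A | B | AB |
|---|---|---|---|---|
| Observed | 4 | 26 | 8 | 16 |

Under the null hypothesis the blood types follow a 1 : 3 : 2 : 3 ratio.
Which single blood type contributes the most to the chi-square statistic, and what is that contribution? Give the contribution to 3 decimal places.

Ratio total = 9. Expected counts: 54×1/9 = 6, 54×3/9 = 18, 54×2/9 = 12, 54×3/9 = 18.
χ² = (4−6)²/6 + (26−18)²/18 + (8−12)²/12 + (16−18)²/18
   = 0.6667 + 3.5556 + 1.3333 + 0.2222
The largest term is for A: 3.556.

A, 3.556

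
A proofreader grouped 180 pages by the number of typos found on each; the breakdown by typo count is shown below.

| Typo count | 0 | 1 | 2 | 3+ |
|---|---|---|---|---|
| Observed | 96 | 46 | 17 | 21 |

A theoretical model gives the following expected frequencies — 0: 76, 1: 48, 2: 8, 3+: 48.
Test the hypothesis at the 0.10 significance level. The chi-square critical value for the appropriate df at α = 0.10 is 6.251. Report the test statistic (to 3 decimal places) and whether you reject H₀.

30.659; reject

χ² = (96−76)²/76 + (46−48)²/48 + (17−8)²/8 + (21−48)²/48
   = 5.2632 + 0.0833 + 10.1250 + 15.1875
Sum = 30.659
df = 3. Since 30.659 > 6.251, we reject H₀.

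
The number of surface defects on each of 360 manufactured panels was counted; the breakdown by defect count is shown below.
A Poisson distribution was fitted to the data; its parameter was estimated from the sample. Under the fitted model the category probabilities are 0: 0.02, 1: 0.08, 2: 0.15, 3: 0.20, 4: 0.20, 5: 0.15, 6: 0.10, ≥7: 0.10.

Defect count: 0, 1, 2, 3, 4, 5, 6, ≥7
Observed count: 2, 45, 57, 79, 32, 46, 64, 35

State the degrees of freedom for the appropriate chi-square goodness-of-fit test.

6

There are k = 8 categories and 1 parameter estimated from the data, so df = 8 − 1 − 1 = 6.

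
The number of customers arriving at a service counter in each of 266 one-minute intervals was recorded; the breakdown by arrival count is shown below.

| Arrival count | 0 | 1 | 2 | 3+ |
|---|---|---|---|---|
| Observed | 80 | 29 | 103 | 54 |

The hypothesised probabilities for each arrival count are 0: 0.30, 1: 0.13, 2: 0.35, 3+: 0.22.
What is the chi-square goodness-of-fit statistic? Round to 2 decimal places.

2.30

Expected counts E_i = n·p_i: 266×0.30 = 79.8, 266×0.13 = 34.58, 266×0.35 = 93.1, 266×0.22 = 58.52.
χ² = (80−79.8)²/79.8 + (29−34.58)²/34.58 + (103−93.1)²/93.1 + (54−58.52)²/58.52
   = 0.001 + 0.900 + 1.053 + 0.349
Sum = 2.30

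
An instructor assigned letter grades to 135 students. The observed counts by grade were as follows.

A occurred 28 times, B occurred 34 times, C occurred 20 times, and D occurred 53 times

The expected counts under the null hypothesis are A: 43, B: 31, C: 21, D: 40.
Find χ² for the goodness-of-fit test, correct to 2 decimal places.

9.80

χ² = (28−43)²/43 + (34−31)²/31 + (20−21)²/21 + (53−40)²/40
   = 5.233 + 0.290 + 0.048 + 4.225
Sum = 9.80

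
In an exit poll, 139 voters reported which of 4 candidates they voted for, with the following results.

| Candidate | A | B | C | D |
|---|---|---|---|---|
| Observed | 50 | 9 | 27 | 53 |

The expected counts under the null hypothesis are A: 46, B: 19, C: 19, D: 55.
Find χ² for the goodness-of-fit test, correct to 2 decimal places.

A: (50 − 46)²/46 = 16/46 = 0.348
B: (9 − 19)²/19 = 100/19 = 5.263
C: (27 − 19)²/19 = 64/19 = 3.368
D: (53 − 55)²/55 = 4/55 = 0.073
Sum = 9.05

9.05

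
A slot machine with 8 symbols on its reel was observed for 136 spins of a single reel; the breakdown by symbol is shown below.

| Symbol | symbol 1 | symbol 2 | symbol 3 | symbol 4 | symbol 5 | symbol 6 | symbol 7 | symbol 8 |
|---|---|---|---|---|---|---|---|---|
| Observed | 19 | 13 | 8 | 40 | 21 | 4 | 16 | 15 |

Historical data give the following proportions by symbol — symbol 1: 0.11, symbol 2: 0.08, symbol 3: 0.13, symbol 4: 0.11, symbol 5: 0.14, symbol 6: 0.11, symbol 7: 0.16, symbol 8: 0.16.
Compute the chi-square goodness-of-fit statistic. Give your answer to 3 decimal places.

Expected counts E_i = n·p_i: 136×0.11 = 14.96, 136×0.08 = 10.88, 136×0.13 = 17.68, 136×0.11 = 14.96, 136×0.14 = 19.04, 136×0.11 = 14.96, 136×0.16 = 21.76, 136×0.16 = 21.76.
χ² = (19−14.96)²/14.96 + (13−10.88)²/10.88 + (8−17.68)²/17.68 + (40−14.96)²/14.96 + (21−19.04)²/19.04 + (4−14.96)²/14.96 + (16−21.76)²/21.76 + (15−21.76)²/21.76
   = 1.0910 + 0.4131 + 5.2999 + 41.9119 + 0.2018 + 8.0295 + 1.5247 + 2.1001
Sum = 60.572

60.572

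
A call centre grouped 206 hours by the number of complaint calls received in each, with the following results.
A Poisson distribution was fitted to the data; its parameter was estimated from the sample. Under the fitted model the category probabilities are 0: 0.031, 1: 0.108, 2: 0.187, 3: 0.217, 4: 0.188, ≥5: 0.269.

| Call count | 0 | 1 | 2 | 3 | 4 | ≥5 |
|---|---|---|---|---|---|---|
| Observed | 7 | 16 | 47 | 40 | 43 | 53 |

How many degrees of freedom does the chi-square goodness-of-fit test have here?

4

There are k = 6 categories and 1 parameter estimated from the data, so df = 6 − 1 − 1 = 4.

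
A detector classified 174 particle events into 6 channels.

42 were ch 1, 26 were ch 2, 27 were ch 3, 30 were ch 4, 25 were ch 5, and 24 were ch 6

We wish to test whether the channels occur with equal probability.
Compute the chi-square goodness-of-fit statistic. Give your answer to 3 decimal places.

Under H₀ each category has probability 1/6, so each expected count is 174/6 = 29.
χ² = (42−29)²/29 + (26−29)²/29 + (27−29)²/29 + (30−29)²/29 + (25−29)²/29 + (24−29)²/29
   = 5.8276 + 0.3103 + 0.1379 + 0.0345 + 0.5517 + 0.8621
Sum = 7.724

7.724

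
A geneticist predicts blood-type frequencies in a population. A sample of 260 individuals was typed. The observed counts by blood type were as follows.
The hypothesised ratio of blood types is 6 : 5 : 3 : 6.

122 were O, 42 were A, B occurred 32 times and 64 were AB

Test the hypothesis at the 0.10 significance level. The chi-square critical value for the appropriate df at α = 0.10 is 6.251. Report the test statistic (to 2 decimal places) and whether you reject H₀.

36.73; reject

Ratio total = 20. Expected counts: 260×6/20 = 78, 260×5/20 = 65, 260×3/20 = 39, 260×6/20 = 78.
χ² = (122−78)²/78 + (42−65)²/65 + (32−39)²/39 + (64−78)²/78
   = 24.821 + 8.138 + 1.256 + 2.513
Sum = 36.73
df = 3. Since 36.73 > 6.251, we reject H₀.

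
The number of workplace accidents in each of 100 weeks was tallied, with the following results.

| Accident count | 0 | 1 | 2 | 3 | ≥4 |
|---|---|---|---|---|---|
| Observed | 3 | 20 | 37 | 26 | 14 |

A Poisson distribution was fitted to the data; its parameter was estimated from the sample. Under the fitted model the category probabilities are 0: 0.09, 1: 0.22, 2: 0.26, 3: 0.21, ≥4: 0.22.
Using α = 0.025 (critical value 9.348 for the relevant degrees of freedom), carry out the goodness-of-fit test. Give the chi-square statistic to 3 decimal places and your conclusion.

12.935; reject

Expected counts E_i = n·p_i: 100×0.09 = 9, 100×0.22 = 22, 100×0.26 = 26, 100×0.21 = 21, 100×0.22 = 22.
cat         O        E   (O−E)²/E
0           3        9     4.0000
1          20       22     0.1818
2          37       26     4.6538
3          26       21     1.1905
≥4         14       22     2.9091
Sum = 12.935
df = 3. Since 12.935 > 9.348, we reject H₀.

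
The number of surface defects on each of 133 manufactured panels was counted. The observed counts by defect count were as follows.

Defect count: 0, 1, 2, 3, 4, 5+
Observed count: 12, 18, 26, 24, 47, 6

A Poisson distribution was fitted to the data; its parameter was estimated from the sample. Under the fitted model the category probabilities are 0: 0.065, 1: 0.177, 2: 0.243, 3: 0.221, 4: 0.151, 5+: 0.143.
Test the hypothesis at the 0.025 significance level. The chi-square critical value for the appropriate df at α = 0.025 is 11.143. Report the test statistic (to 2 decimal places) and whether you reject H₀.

49.82; reject

Expected counts E_i = n·p_i: 133×0.065 = 8.645, 133×0.177 = 23.541, 133×0.243 = 32.319, 133×0.221 = 29.393, 133×0.151 = 20.083, 133×0.143 = 19.019.
0: (12 − 8.645)²/8.645 = 11.256025/8.645 = 1.302
1: (18 − 23.541)²/23.541 = 30.702681/23.541 = 1.304
2: (26 − 32.319)²/32.319 = 39.929761/32.319 = 1.235
3: (24 − 29.393)²/29.393 = 29.084449/29.393 = 0.990
4: (47 − 20.083)²/20.083 = 724.524889/20.083 = 36.077
5+: (6 − 19.019)²/19.019 = 169.494361/19.019 = 8.912
Sum = 49.82
df = 4. Since 49.82 > 11.143, we reject H₀.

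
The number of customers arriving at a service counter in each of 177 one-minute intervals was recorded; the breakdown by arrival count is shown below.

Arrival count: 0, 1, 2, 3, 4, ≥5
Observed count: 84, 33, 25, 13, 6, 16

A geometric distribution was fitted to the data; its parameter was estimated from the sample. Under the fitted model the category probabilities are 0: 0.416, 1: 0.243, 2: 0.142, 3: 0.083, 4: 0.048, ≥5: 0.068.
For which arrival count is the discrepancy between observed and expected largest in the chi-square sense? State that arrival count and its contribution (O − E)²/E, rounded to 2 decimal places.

Expected counts E_i = n·p_i: 177×0.416 = 73.632, 177×0.243 = 43.011, 177×0.142 = 25.134, 177×0.083 = 14.691, 177×0.048 = 8.496, 177×0.068 = 12.036.
χ² = (84−73.632)²/73.632 + (33−43.011)²/43.011 + (25−25.134)²/25.134 + (13−14.691)²/14.691 + (6−8.496)²/8.496 + (16−12.036)²/12.036
   = 1.460 + 2.330 + 0.001 + 0.195 + 0.733 + 1.306
The largest term is for 1: 2.33.

1, 2.33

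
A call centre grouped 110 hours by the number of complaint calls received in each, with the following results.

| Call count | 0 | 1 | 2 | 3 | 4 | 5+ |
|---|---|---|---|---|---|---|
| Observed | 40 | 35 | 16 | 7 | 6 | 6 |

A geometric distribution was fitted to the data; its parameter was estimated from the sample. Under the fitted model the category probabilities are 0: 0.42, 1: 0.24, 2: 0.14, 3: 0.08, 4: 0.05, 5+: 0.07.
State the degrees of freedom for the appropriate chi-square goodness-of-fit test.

4

There are k = 6 categories and 1 parameter estimated from the data, so df = 6 − 1 − 1 = 4.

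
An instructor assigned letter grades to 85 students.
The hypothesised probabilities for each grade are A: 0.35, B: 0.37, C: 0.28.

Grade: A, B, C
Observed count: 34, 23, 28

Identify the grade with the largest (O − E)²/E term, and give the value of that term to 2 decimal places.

B, 2.27

Expected counts E_i = n·p_i: 85×0.35 = 29.75, 85×0.37 = 31.45, 85×0.28 = 23.8.
χ² = (34−29.75)²/29.75 + (23−31.45)²/31.45 + (28−23.8)²/23.8
   = 0.607 + 2.270 + 0.741
The largest term is for B: 2.27.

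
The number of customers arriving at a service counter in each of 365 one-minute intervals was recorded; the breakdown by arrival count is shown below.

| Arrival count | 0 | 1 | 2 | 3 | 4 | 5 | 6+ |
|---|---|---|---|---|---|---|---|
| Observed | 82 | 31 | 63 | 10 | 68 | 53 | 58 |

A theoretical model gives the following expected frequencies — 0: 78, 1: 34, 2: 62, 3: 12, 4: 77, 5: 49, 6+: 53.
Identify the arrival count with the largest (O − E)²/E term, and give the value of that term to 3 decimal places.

4, 1.052

χ² = (82−78)²/78 + (31−34)²/34 + (63−62)²/62 + (10−12)²/12 + (68−77)²/77 + (53−49)²/49 + (58−53)²/53
   = 0.2051 + 0.2647 + 0.0161 + 0.3333 + 1.0519 + 0.3265 + 0.4717
The largest term is for 4: 1.052.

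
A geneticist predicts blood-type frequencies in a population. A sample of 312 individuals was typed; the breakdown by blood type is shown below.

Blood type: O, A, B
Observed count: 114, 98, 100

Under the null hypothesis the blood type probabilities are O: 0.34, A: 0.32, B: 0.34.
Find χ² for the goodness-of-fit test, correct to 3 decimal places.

Expected counts E_i = n·p_i: 312×0.34 = 106.08, 312×0.32 = 99.84, 312×0.34 = 106.08.
cat         O        E   (O−E)²/E
O         114   106.08     0.5913
A          98    99.84     0.0339
B         100   106.08     0.3485
Sum = 0.974

0.974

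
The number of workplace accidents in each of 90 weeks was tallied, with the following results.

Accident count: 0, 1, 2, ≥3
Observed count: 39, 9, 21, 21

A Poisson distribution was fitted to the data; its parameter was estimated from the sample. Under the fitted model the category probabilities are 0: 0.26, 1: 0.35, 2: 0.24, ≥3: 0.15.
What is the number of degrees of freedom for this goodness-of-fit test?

2

There are k = 4 categories and 1 parameter estimated from the data, so df = 4 − 1 − 1 = 2.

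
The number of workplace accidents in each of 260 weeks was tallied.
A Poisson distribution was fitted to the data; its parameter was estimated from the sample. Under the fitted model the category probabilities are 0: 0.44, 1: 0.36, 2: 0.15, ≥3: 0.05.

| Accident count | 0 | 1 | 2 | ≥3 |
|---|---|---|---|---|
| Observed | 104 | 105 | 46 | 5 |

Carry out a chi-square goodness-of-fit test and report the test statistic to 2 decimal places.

Expected counts E_i = n·p_i: 260×0.44 = 114.4, 260×0.36 = 93.6, 260×0.15 = 39, 260×0.05 = 13.
cat         O        E   (O−E)²/E
0         104    114.4      0.945
1         105     93.6      1.388
2          46       39      1.256
≥3          5       13      4.923
Sum = 8.51

8.51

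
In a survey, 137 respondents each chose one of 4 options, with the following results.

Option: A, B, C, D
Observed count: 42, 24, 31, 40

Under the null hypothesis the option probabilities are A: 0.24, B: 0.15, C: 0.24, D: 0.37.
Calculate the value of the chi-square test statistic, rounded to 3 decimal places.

Expected counts E_i = n·p_i: 137×0.24 = 32.88, 137×0.15 = 20.55, 137×0.24 = 32.88, 137×0.37 = 50.69.
cat         O        E   (O−E)²/E
A          42    32.88     2.5296
B          24    20.55     0.5792
C          31    32.88     0.1075
D          40    50.69     2.2544
Sum = 5.471

5.471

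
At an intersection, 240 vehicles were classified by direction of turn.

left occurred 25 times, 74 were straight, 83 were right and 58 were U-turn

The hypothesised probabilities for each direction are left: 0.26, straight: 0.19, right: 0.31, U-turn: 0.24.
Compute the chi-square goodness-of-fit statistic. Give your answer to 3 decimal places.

41.101

Expected counts E_i = n·p_i: 240×0.26 = 62.4, 240×0.19 = 45.6, 240×0.31 = 74.4, 240×0.24 = 57.6.
χ² = (25−62.4)²/62.4 + (74−45.6)²/45.6 + (83−74.4)²/74.4 + (58−57.6)²/57.6
   = 22.4160 + 17.6877 + 0.9941 + 0.0028
Sum = 41.101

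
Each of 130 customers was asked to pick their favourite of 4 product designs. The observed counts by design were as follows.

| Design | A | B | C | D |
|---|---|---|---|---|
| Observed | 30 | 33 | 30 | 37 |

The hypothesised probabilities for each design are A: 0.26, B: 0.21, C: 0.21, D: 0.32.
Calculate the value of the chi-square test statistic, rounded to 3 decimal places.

2.393

Expected counts E_i = n·p_i: 130×0.26 = 33.8, 130×0.21 = 27.3, 130×0.21 = 27.3, 130×0.32 = 41.6.
χ² = (30−33.8)²/33.8 + (33−27.3)²/27.3 + (30−27.3)²/27.3 + (37−41.6)²/41.6
   = 0.4272 + 1.1901 + 0.2670 + 0.5087
Sum = 2.393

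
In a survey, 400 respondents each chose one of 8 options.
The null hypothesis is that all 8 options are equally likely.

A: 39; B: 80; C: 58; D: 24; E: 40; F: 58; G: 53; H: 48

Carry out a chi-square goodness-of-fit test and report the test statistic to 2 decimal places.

38.76

Expected count for each of the 8 categories: 400/8 = 50.
A: (39 − 50)²/50 = 121/50 = 2.420
B: (80 − 50)²/50 = 900/50 = 18.000
C: (58 − 50)²/50 = 64/50 = 1.280
D: (24 − 50)²/50 = 676/50 = 13.520
E: (40 − 50)²/50 = 100/50 = 2.000
F: (58 − 50)²/50 = 64/50 = 1.280
G: (53 − 50)²/50 = 9/50 = 0.180
H: (48 − 50)²/50 = 4/50 = 0.080
Sum = 38.76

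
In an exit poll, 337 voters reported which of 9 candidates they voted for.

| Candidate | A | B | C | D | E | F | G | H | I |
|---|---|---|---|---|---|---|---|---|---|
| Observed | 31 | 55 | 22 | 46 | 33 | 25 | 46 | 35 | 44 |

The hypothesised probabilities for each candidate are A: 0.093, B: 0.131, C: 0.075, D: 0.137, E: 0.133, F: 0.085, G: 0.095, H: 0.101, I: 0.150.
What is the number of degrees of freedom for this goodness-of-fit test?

8

There are k = 9 categories and no parameters were estimated from the data, so df = 9 − 1 = 8.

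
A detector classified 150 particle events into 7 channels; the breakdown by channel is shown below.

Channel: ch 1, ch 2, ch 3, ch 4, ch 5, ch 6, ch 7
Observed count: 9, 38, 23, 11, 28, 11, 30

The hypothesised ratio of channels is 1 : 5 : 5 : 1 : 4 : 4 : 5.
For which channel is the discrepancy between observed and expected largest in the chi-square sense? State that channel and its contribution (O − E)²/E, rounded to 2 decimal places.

Ratio total = 25. Expected counts: 150×1/25 = 6, 150×5/25 = 30, 150×5/25 = 30, 150×1/25 = 6, 150×4/25 = 24, 150×4/25 = 24, 150×5/25 = 30.
ch 1: (9 − 6)²/6 = 9/6 = 1.500
ch 2: (38 − 30)²/30 = 64/30 = 2.133
ch 3: (23 − 30)²/30 = 49/30 = 1.633
ch 4: (11 − 6)²/6 = 25/6 = 4.167
ch 5: (28 − 24)²/24 = 16/24 = 0.667
ch 6: (11 − 24)²/24 = 169/24 = 7.042
ch 7: (30 − 30)²/30 = 0/30 = 0.000
The largest term is for ch 6: 7.04.

ch 6, 7.04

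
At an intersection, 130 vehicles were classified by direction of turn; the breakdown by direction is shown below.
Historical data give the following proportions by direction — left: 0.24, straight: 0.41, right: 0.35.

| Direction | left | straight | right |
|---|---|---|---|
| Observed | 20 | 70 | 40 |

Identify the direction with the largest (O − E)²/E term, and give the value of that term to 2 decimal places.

Expected counts E_i = n·p_i: 130×0.24 = 31.2, 130×0.41 = 53.3, 130×0.35 = 45.5.
χ² = (20−31.2)²/31.2 + (70−53.3)²/53.3 + (40−45.5)²/45.5
   = 4.021 + 5.232 + 0.665
The largest term is for straight: 5.23.

straight, 5.23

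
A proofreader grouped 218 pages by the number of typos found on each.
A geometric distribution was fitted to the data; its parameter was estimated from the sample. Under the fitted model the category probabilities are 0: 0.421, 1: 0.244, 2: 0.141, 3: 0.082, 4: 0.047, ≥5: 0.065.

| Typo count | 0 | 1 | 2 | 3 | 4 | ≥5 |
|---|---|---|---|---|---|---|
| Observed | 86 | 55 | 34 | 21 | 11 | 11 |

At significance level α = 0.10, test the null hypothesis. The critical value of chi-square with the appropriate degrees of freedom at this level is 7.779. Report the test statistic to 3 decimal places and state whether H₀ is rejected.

2.082; do not reject

Expected counts E_i = n·p_i: 218×0.421 = 91.778, 218×0.244 = 53.192, 218×0.141 = 30.738, 218×0.082 = 17.876, 218×0.047 = 10.246, 218×0.065 = 14.17.
cat         O        E   (O−E)²/E
0          86   91.778     0.3638
1          55   53.192     0.0615
2          34   30.738     0.3462
3          21   17.876     0.5459
4          11   10.246     0.0555
≥5         11    14.17     0.7092
Sum = 2.082
df = 4. Since 2.082 < 7.779, we do not reject H₀.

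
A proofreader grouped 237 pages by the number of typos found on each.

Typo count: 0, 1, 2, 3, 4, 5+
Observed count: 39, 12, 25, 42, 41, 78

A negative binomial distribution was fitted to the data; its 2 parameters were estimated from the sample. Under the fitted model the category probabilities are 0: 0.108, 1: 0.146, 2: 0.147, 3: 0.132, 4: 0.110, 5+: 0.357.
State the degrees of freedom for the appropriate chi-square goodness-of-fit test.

3

There are k = 6 categories and 2 parameters estimated from the data, so df = 6 − 1 − 2 = 3.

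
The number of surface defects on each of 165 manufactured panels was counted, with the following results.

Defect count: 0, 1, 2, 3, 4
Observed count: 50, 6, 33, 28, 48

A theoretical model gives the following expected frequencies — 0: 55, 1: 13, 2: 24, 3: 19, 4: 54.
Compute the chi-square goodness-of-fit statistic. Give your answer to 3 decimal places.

12.529

0: (50 − 55)²/55 = 25/55 = 0.4545
1: (6 − 13)²/13 = 49/13 = 3.7692
2: (33 − 24)²/24 = 81/24 = 3.3750
3: (28 − 19)²/19 = 81/19 = 4.2632
4: (48 − 54)²/54 = 36/54 = 0.6667
Sum = 12.529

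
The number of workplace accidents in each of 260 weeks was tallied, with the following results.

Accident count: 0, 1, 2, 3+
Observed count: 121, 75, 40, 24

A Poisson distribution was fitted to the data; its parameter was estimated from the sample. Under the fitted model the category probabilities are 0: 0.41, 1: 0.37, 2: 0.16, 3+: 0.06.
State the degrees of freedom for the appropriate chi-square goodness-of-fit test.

There are k = 4 categories and 1 parameter estimated from the data, so df = 4 − 1 − 1 = 2.

2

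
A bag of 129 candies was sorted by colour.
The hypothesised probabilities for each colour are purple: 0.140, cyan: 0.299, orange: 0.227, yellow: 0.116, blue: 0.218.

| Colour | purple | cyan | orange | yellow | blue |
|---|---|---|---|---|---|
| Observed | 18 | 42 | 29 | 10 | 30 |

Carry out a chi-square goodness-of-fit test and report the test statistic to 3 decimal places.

Expected counts E_i = n·p_i: 129×0.140 = 18.06, 129×0.299 = 38.571, 129×0.227 = 29.283, 129×0.116 = 14.964, 129×0.218 = 28.122.
cat         O        E   (O−E)²/E
purple     18    18.06     0.0002
cyan       42   38.571     0.3048
orange     29   29.283     0.0027
yellow     10   14.964     1.6467
blue       30   28.122     0.1254
Sum = 2.080

2.080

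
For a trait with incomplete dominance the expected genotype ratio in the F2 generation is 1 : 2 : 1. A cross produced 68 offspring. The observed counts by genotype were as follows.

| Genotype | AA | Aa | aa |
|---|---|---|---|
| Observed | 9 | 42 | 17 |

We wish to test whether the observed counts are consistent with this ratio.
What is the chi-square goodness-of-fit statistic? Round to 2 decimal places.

Ratio total = 4. Expected counts: 68×1/4 = 17, 68×2/4 = 34, 68×1/4 = 17.
χ² = (9−17)²/17 + (42−34)²/34 + (17−17)²/17
   = 3.765 + 1.882 + 0.000
Sum = 5.65

5.65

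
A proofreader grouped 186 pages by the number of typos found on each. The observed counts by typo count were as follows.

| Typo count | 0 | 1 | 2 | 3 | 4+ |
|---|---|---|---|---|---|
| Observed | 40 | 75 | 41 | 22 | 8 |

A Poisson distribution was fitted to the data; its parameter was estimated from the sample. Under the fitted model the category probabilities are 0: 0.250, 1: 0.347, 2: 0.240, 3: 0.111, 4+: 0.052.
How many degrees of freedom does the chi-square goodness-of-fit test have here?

3

There are k = 5 categories and 1 parameter estimated from the data, so df = 5 − 1 − 1 = 3.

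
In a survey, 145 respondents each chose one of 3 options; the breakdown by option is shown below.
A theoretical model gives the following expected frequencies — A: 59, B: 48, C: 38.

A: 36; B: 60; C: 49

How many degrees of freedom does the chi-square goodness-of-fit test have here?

2

There are k = 3 categories and no parameters were estimated from the data, so df = 3 − 1 = 2.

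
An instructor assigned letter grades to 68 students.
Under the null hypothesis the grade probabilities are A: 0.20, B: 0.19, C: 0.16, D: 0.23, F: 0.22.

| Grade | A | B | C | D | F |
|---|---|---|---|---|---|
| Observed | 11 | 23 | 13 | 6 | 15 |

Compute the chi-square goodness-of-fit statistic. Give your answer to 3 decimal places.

14.716

Expected counts E_i = n·p_i: 68×0.20 = 13.6, 68×0.19 = 12.92, 68×0.16 = 10.88, 68×0.23 = 15.64, 68×0.22 = 14.96.
A: (11 − 13.6)²/13.6 = 6.76/13.6 = 0.4971
B: (23 − 12.92)²/12.92 = 101.6064/12.92 = 7.8643
C: (13 − 10.88)²/10.88 = 4.4944/10.88 = 0.4131
D: (6 − 15.64)²/15.64 = 92.9296/15.64 = 5.9418
F: (15 − 14.96)²/14.96 = 0.0016/14.96 = 0.0001
Sum = 14.716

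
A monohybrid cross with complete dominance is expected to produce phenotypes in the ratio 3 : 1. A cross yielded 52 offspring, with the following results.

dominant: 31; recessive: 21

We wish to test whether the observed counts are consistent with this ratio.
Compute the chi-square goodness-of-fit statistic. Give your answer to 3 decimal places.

Ratio total = 4. Expected counts: 52×3/4 = 39, 52×1/4 = 13.
dominant: (31 − 39)²/39 = 64/39 = 1.6410
recessive: (21 − 13)²/13 = 64/13 = 4.9231
Sum = 6.564

6.564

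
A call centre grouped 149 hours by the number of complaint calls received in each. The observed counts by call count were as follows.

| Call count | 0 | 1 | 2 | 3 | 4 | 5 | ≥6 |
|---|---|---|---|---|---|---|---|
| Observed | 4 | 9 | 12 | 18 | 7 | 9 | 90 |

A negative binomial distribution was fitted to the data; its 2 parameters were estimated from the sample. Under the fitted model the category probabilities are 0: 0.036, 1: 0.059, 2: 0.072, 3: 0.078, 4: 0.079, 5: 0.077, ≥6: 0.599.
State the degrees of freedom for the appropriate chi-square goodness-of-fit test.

There are k = 7 categories and 2 parameters estimated from the data, so df = 7 − 1 − 2 = 4.

4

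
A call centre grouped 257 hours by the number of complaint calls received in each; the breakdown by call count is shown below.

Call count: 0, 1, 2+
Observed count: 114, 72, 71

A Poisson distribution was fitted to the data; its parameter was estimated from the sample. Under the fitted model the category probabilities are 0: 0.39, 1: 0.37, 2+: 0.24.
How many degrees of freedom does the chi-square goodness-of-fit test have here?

1

There are k = 3 categories and 1 parameter estimated from the data, so df = 3 − 1 − 1 = 1.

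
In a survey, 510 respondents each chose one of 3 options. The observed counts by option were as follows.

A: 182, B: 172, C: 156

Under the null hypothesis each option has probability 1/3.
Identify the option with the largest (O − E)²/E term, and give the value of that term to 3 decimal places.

Under H₀ each category has probability 1/3, so each expected count is 510/3 = 170.
cat         O        E   (O−E)²/E
A         182      170     0.8471
B         172      170     0.0235
C         156      170     1.1529
The largest term is for C: 1.153.

C, 1.153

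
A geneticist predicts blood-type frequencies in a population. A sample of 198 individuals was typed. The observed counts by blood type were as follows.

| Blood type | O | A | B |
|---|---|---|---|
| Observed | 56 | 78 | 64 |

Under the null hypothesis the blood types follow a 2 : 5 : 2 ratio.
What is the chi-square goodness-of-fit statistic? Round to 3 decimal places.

Ratio total = 9. Expected counts: 198×2/9 = 44, 198×5/9 = 110, 198×2/9 = 44.
O: (56 − 44)²/44 = 144/44 = 3.2727
A: (78 − 110)²/110 = 1024/110 = 9.3091
B: (64 − 44)²/44 = 400/44 = 9.0909
Sum = 21.673

21.673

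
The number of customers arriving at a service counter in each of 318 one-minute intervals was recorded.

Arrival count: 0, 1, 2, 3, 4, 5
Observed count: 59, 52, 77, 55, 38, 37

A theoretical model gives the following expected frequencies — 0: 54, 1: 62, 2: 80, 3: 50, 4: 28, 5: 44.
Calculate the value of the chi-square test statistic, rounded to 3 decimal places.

7.373

0: (59 − 54)²/54 = 25/54 = 0.4630
1: (52 − 62)²/62 = 100/62 = 1.6129
2: (77 − 80)²/80 = 9/80 = 0.1125
3: (55 − 50)²/50 = 25/50 = 0.5000
4: (38 − 28)²/28 = 100/28 = 3.5714
5: (37 − 44)²/44 = 49/44 = 1.1136
Sum = 7.373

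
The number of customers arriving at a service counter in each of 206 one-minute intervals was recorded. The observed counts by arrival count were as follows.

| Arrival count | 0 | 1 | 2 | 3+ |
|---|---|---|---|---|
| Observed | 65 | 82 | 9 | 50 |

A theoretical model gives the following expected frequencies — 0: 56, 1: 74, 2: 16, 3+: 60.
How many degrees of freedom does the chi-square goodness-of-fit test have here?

3

There are k = 4 categories and no parameters were estimated from the data, so df = 4 − 1 = 3.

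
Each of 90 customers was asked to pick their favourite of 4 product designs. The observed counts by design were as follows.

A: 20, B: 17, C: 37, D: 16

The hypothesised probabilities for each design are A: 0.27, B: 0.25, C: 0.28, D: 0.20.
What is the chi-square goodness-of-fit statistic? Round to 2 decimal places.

Expected counts E_i = n·p_i: 90×0.27 = 24.3, 90×0.25 = 22.5, 90×0.28 = 25.2, 90×0.20 = 18.
A: (20 − 24.3)²/24.3 = 18.49/24.3 = 0.761
B: (17 − 22.5)²/22.5 = 30.25/22.5 = 1.344
C: (37 − 25.2)²/25.2 = 139.24/25.2 = 5.525
D: (16 − 18)²/18 = 4/18 = 0.222
Sum = 7.85

7.85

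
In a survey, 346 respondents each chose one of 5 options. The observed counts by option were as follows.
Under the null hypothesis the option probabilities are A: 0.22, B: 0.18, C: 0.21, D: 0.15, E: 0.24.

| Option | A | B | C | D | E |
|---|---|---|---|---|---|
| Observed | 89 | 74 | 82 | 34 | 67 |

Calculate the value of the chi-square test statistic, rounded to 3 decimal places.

Expected counts E_i = n·p_i: 346×0.22 = 76.12, 346×0.18 = 62.28, 346×0.21 = 72.66, 346×0.15 = 51.9, 346×0.24 = 83.04.
χ² = (89−76.12)²/76.12 + (74−62.28)²/62.28 + (82−72.66)²/72.66 + (34−51.9)²/51.9 + (67−83.04)²/83.04
   = 2.1794 + 2.2055 + 1.2006 + 6.1736 + 3.0983
Sum = 14.857

14.857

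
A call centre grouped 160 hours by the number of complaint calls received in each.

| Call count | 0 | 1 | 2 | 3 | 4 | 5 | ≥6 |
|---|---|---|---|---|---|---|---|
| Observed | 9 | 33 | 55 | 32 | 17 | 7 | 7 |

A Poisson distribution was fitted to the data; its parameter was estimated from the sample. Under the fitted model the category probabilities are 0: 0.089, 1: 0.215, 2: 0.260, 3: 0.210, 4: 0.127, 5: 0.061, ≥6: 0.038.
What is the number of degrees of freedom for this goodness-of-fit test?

There are k = 7 categories and 1 parameter estimated from the data, so df = 7 − 1 − 1 = 5.

5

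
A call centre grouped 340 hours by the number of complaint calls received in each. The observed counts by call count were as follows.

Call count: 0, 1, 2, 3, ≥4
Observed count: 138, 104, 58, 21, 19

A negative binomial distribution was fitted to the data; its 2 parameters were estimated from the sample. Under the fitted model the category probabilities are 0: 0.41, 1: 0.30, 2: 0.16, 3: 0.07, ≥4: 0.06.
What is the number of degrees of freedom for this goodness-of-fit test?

2

There are k = 5 categories and 2 parameters estimated from the data, so df = 5 − 1 − 2 = 2.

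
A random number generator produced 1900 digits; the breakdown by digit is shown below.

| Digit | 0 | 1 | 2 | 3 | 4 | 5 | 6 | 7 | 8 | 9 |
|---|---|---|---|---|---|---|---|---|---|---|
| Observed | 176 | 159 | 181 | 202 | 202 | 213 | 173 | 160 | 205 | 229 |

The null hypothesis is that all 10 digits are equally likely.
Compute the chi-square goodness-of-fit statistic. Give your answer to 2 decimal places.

Under H₀ each category has probability 1/10, so each expected count is 1900/10 = 190.
0: (176 − 190)²/190 = 196/190 = 1.032
1: (159 − 190)²/190 = 961/190 = 5.058
2: (181 − 190)²/190 = 81/190 = 0.426
3: (202 − 190)²/190 = 144/190 = 0.758
4: (202 − 190)²/190 = 144/190 = 0.758
5: (213 − 190)²/190 = 529/190 = 2.784
6: (173 − 190)²/190 = 289/190 = 1.521
7: (160 − 190)²/190 = 900/190 = 4.737
8: (205 − 190)²/190 = 225/190 = 1.184
9: (229 − 190)²/190 = 1521/190 = 8.005
Sum = 26.26

26.26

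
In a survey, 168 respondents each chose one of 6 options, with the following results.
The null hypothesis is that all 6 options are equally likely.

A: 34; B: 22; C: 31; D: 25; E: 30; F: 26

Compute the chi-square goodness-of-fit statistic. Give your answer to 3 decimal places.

3.500

Under H₀ each category has probability 1/6, so each expected count is 168/6 = 28.
cat         O        E   (O−E)²/E
A          34       28     1.2857
B          22       28     1.2857
C          31       28     0.3214
D          25       28     0.3214
E          30       28     0.1429
F          26       28     0.1429
Sum = 3.500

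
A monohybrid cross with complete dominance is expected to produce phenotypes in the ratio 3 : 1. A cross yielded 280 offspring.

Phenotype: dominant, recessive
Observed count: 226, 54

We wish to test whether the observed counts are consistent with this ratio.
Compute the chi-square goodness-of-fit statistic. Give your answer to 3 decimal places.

4.876

Ratio total = 4. Expected counts: 280×3/4 = 210, 280×1/4 = 70.
cat            O        E   (O−E)²/E
dominant     226      210     1.2190
recessive     54       70     3.6571
Sum = 4.876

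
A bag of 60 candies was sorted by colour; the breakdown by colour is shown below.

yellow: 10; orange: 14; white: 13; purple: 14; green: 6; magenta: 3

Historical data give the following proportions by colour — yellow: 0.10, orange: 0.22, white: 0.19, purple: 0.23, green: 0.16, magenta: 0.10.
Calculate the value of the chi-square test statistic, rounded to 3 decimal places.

Expected counts E_i = n·p_i: 60×0.10 = 6, 60×0.22 = 13.2, 60×0.19 = 11.4, 60×0.23 = 13.8, 60×0.16 = 9.6, 60×0.10 = 6.
χ² = (10−6)²/6 + (14−13.2)²/13.2 + (13−11.4)²/11.4 + (14−13.8)²/13.8 + (6−9.6)²/9.6 + (3−6)²/6
   = 2.6667 + 0.0485 + 0.2246 + 0.0029 + 1.3500 + 1.5000
Sum = 5.793

5.793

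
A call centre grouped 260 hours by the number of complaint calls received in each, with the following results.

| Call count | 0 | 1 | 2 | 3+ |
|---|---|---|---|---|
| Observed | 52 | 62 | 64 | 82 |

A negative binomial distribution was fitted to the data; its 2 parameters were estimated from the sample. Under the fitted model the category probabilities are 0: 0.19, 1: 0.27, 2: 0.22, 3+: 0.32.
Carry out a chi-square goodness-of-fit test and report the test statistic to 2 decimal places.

1.92

Expected counts E_i = n·p_i: 260×0.19 = 49.4, 260×0.27 = 70.2, 260×0.22 = 57.2, 260×0.32 = 83.2.
χ² = (52−49.4)²/49.4 + (62−70.2)²/70.2 + (64−57.2)²/57.2 + (82−83.2)²/83.2
   = 0.137 + 0.958 + 0.808 + 0.017
Sum = 1.92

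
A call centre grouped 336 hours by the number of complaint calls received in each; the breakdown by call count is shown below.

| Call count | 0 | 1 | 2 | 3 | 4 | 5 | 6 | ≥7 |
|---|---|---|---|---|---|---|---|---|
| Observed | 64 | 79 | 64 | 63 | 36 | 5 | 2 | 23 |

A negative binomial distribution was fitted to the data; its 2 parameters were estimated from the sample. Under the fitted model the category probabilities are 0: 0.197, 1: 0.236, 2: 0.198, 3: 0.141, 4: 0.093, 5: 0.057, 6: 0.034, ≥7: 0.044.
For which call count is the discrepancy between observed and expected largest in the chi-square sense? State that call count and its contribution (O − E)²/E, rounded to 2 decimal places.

Expected counts E_i = n·p_i: 336×0.197 = 66.192, 336×0.236 = 79.296, 336×0.198 = 66.528, 336×0.141 = 47.376, 336×0.093 = 31.248, 336×0.057 = 19.152, 336×0.034 = 11.424, 336×0.044 = 14.784.
0: (64 − 66.192)²/66.192 = 4.804864/66.192 = 0.073
1: (79 − 79.296)²/79.296 = 0.087616/79.296 = 0.001
2: (64 − 66.528)²/66.528 = 6.390784/66.528 = 0.096
3: (63 − 47.376)²/47.376 = 244.109376/47.376 = 5.153
4: (36 − 31.248)²/31.248 = 22.581504/31.248 = 0.723
5: (5 − 19.152)²/19.152 = 200.279104/19.152 = 10.457
6: (2 − 11.424)²/11.424 = 88.811776/11.424 = 7.774
≥7: (23 − 14.784)²/14.784 = 67.502656/14.784 = 4.566
The largest term is for 5: 10.46.

5, 10.46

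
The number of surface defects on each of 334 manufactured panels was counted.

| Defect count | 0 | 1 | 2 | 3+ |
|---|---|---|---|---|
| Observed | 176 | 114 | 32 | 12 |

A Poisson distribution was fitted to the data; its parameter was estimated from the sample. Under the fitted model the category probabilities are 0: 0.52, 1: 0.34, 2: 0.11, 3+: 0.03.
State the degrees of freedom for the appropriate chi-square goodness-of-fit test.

2

There are k = 4 categories and 1 parameter estimated from the data, so df = 4 − 1 − 1 = 2.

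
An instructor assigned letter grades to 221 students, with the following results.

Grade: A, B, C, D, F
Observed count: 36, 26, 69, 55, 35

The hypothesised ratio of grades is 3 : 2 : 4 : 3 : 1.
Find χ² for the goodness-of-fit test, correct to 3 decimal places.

25.681

Ratio total = 13. Expected counts: 221×3/13 = 51, 221×2/13 = 34, 221×4/13 = 68, 221×3/13 = 51, 221×1/13 = 17.
χ² = (36−51)²/51 + (26−34)²/34 + (69−68)²/68 + (55−51)²/51 + (35−17)²/17
   = 4.4118 + 1.8824 + 0.0147 + 0.3137 + 19.0588
Sum = 25.681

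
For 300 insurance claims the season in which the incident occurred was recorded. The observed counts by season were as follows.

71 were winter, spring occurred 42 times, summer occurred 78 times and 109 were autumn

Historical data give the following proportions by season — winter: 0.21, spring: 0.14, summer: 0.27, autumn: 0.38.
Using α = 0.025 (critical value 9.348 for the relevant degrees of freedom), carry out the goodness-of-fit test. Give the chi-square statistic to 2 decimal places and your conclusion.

1.35; do not reject

Expected counts E_i = n·p_i: 300×0.21 = 63, 300×0.14 = 42, 300×0.27 = 81, 300×0.38 = 114.
winter: (71 − 63)²/63 = 64/63 = 1.016
spring: (42 − 42)²/42 = 0/42 = 0.000
summer: (78 − 81)²/81 = 9/81 = 0.111
autumn: (109 − 114)²/114 = 25/114 = 0.219
Sum = 1.35
df = 3. Since 1.35 < 9.348, we do not reject H₀.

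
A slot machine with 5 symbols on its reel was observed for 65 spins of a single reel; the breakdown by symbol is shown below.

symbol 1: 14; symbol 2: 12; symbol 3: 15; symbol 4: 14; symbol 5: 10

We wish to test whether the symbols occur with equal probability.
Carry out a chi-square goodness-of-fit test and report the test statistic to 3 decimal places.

Expected count for each of the 5 categories: 65/5 = 13.
χ² = (14−13)²/13 + (12−13)²/13 + (15−13)²/13 + (14−13)²/13 + (10−13)²/13
   = 0.0769 + 0.0769 + 0.3077 + 0.0769 + 0.6923
Sum = 1.231

1.231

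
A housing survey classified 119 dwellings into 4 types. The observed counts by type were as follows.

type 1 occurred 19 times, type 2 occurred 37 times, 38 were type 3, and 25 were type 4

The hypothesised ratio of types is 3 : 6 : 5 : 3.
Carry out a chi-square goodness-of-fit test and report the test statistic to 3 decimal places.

Ratio total = 17. Expected counts: 119×3/17 = 21, 119×6/17 = 42, 119×5/17 = 35, 119×3/17 = 21.
type 1: (19 − 21)²/21 = 4/21 = 0.1905
type 2: (37 − 42)²/42 = 25/42 = 0.5952
type 3: (38 − 35)²/35 = 9/35 = 0.2571
type 4: (25 − 21)²/21 = 16/21 = 0.7619
Sum = 1.805

1.805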